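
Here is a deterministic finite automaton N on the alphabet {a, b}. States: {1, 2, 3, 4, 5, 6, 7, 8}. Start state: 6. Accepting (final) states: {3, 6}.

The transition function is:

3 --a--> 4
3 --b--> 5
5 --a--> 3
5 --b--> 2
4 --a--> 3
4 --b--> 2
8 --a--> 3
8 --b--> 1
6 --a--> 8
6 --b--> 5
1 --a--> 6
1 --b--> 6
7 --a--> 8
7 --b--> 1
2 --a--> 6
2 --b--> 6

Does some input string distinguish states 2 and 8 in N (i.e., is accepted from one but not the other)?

Reachable states from the start: {1,2,3,4,5,6,8}. Unreachable: {7} — drop them.
Initial partition by acceptance: {3,6} | {1,2,4,5,8}.
On input b, block {1,2,4,5,8} splits into {4,5,8} and {1,2}.
No further refinement is possible. Final partition (3 blocks): {3,6} | {4,5,8} | {1,2}.
2 and 8 end up in different blocks, so they are distinguishable. For instance, the string 'b' is accepted from only 2.

Yes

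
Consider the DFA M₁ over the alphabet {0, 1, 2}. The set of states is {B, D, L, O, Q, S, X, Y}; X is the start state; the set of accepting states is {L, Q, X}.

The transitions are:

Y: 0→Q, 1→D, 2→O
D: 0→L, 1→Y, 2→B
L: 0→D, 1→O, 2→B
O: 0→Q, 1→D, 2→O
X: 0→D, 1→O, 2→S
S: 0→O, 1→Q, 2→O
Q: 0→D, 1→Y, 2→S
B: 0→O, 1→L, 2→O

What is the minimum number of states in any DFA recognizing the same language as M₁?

Every state is reachable, so we keep all 8.
Start with accepting vs non-accepting: {L,Q,X} | {B,D,O,S,Y}.
Refine {B,D,O,S,Y} on symbol 0: members go to different blocks, giving {D,O,Y} and {B,S}.
Split {D,O,Y} by δ(·,2) → {O,Y} and {D}.
No further refinement is possible. Final partition (4 blocks): {L,Q,X} | {O,Y} | {B,S} | {D}.

4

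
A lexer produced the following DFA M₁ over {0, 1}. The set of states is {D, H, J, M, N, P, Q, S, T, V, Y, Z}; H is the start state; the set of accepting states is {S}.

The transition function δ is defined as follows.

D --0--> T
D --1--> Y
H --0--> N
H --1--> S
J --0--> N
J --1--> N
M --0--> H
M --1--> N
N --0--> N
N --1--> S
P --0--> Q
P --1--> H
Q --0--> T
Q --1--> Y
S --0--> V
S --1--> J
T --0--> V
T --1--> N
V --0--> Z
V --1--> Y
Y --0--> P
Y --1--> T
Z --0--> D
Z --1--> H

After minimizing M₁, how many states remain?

6

Reachable states from the start: {D,H,J,N,P,Q,S,T,V,Y,Z}. Unreachable: {M} — drop them.
P0 = {S} | {D,H,J,N,P,Q,T,V,Y,Z}.
Refine {D,H,J,N,P,Q,T,V,Y,Z} on symbol 1: members go to different blocks, giving {D,J,P,Q,T,V,Y,Z} and {H,N}.
Split {D,J,P,Q,T,V,Y,Z} by δ(·,0) → {D,P,Q,T,V,Y,Z} and {J}.
On input 1, block {D,P,Q,T,V,Y,Z} splits into {D,Q,V,Y} and {P,T,Z}.
On input 1, block {D,Q,V,Y} splits into {D,Q,V} and {Y}.
The partition is now stable with 6 blocks: {S} | {D,Q,V} | {H,N} | {J} | {P,T,Z} | {Y}.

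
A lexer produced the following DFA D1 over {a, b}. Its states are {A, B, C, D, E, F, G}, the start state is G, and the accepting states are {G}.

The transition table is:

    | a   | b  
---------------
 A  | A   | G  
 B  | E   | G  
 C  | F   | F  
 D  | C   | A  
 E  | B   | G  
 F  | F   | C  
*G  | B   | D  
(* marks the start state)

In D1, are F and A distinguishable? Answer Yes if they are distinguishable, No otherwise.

Every state is reachable, so we keep all 7.
P0 = {G} | {A,B,C,D,E,F}.
Refine {A,B,C,D,E,F} on symbol b: members go to different blocks, giving {A,B,E} and {C,D,F}.
Split {C,D,F} by δ(·,b) → {C,F} and {D}.
The partition is now stable with 4 blocks: {G} | {A,B,E} | {C,F} | {D}.
F and A end up in different blocks, so they are distinguishable. For instance, the string 'b' is accepted from only A.

Yes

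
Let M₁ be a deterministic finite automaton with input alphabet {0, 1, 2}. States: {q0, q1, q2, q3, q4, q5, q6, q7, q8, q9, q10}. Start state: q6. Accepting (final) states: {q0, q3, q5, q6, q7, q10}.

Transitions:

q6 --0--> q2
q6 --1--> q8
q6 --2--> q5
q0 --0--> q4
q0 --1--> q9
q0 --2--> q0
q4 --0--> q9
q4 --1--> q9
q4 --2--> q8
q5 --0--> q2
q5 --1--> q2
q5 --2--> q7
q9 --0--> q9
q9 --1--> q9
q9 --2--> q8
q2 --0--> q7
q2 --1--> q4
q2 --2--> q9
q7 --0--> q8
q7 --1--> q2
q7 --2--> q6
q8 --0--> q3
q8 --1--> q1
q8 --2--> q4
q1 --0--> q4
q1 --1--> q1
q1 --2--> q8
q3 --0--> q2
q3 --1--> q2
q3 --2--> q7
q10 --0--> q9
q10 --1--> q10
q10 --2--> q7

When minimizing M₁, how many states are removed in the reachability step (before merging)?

2

Starting at q6 and following transitions, the reachable set is {q1, q2, q3, q4, q5, q6, q7, q8, q9}. That leaves q0, q10 unreachable — 2 in total.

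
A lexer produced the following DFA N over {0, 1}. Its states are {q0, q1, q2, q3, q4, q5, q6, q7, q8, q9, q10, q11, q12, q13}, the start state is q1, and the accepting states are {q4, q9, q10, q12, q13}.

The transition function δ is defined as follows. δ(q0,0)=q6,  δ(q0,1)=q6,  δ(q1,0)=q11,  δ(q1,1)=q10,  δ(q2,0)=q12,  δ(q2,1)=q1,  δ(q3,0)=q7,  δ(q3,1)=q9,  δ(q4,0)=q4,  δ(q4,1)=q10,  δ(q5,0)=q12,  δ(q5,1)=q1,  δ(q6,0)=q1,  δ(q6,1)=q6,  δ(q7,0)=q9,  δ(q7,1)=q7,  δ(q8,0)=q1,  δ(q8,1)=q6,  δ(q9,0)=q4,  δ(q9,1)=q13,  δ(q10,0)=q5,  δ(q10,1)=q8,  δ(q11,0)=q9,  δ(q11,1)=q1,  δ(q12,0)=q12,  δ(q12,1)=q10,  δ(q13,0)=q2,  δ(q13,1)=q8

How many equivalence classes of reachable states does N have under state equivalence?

5

States {q0,q3,q7} cannot be reached from the start state, so discard them.
Initial partition by acceptance: {q4,q9,q10,q12,q13} | {q1,q2,q5,q6,q8,q11}.
On input 0, block {q4,q9,q10,q12,q13} splits into {q4,q9,q12} and {q10,q13}.
Refine {q1,q2,q5,q6,q8,q11} on symbol 0: members go to different blocks, giving {q1,q6,q8} and {q2,q5,q11}.
Split {q1,q6,q8} by δ(·,0) → {q6,q8} and {q1}.
The partition is now stable with 5 blocks: {q4,q9,q12} | {q6,q8} | {q10,q13} | {q2,q5,q11} | {q1}.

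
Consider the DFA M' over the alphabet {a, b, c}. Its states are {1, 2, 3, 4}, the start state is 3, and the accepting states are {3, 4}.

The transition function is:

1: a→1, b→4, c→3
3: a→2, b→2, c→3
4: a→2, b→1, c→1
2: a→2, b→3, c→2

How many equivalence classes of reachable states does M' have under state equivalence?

2

States {1,4} cannot be reached from the start state, so discard them.
P0 = {3} | {2}.
No further refinement is possible. Final partition (2 blocks): {3} | {2}.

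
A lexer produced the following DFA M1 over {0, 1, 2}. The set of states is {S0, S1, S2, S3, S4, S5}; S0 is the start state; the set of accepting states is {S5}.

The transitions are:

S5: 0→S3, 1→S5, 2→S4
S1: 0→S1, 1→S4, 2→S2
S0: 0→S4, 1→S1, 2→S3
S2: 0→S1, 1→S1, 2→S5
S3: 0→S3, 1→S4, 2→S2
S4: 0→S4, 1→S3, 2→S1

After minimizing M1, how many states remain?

Every state is reachable, so we keep all 6.
P0 = {S5} | {S0,S1,S2,S3,S4}.
On input 2, block {S0,S1,S2,S3,S4} splits into {S0,S1,S3,S4} and {S2}.
Split {S0,S1,S3,S4} by δ(·,2) → {S0,S4} and {S1,S3}.
The partition is now stable with 4 blocks: {S5} | {S0,S4} | {S2} | {S1,S3}.

4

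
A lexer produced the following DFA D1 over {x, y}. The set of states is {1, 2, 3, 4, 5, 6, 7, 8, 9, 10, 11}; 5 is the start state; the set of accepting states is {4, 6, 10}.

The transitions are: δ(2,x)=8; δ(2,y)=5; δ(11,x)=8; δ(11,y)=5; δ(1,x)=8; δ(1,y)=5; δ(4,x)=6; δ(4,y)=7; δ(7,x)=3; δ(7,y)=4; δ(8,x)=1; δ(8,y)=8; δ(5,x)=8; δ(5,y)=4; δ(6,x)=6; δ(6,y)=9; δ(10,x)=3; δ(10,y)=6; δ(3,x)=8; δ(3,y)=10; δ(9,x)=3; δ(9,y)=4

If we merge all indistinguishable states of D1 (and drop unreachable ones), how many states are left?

7

Reachable states from the start: {1,3,4,5,6,7,8,9,10}. Unreachable: {2,11} — drop them.
Start with accepting vs non-accepting: {4,6,10} | {1,3,5,7,8,9}.
On input x, block {4,6,10} splits into {4,6} and {10}.
Split {1,3,5,7,8,9} by δ(·,y) → {5,7,9} and {1,8} and {3}.
Refine {5,7,9} on symbol x: members go to different blocks, giving {7,9} and {5}.
Split {1,8} by δ(·,y) → {1} and {8}.
No further refinement is possible. Final partition (7 blocks): {4,6} | {7,9} | {10} | {1} | {3} | {5} | {8}.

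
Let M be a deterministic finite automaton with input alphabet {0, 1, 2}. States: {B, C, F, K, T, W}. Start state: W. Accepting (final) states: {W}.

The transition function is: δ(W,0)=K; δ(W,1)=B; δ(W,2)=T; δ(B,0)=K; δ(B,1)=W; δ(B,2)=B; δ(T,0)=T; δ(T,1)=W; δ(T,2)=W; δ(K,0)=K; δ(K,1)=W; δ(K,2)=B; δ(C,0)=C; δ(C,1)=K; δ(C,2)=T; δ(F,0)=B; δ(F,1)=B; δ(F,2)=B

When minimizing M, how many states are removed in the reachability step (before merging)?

No path from W leads to C, F; the other 4 states are all reachable.

2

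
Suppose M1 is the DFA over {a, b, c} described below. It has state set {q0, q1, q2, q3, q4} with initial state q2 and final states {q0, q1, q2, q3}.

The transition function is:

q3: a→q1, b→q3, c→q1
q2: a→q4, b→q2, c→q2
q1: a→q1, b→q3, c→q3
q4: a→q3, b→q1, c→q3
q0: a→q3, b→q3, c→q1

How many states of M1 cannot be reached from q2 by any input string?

1

Starting at q2 and following transitions, the reachable set is {q1, q2, q3, q4}. That leaves q0 unreachable — 1 in total.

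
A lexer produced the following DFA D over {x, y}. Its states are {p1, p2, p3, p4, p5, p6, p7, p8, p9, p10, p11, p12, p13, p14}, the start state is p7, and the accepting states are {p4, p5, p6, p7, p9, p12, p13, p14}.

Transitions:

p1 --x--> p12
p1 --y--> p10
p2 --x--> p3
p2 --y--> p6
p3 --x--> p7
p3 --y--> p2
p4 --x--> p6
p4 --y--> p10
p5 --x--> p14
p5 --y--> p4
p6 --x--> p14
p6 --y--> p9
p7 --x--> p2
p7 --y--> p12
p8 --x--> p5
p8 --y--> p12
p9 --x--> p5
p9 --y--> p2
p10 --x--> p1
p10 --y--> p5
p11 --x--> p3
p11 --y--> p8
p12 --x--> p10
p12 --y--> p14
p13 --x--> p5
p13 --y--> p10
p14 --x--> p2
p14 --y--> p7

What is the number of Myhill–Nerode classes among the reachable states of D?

States {p8,p11,p13} cannot be reached from the start state, so discard them.
Initial partition by acceptance: {p4,p5,p6,p7,p9,p12,p14} | {p1,p2,p3,p10}.
On input x, block {p4,p5,p6,p7,p9,p12,p14} splits into {p4,p5,p6,p9} and {p7,p12,p14}.
Refine {p4,p5,p6,p9} on symbol x: members go to different blocks, giving {p4,p9} and {p5,p6}.
On input x, block {p1,p2,p3,p10} splits into {p1,p3} and {p2,p10}.
No further refinement is possible. Final partition (5 blocks): {p4,p9} | {p1,p3} | {p7,p12,p14} | {p5,p6} | {p2,p10}.

5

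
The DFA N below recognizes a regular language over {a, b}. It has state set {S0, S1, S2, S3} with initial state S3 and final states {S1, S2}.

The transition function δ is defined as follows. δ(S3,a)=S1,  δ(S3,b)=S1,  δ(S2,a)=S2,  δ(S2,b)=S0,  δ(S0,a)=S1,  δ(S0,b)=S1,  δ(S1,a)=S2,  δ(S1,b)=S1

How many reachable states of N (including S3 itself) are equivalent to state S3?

2

Start with accepting vs non-accepting: {S1,S2} | {S0,S3}.
Split {S1,S2} by δ(·,b) → {S1} and {S2}.
No further refinement is possible. Final partition (3 blocks): {S1} | {S0,S3} | {S2}.
The equivalence class containing S3 is {S0,S3}, of size 2.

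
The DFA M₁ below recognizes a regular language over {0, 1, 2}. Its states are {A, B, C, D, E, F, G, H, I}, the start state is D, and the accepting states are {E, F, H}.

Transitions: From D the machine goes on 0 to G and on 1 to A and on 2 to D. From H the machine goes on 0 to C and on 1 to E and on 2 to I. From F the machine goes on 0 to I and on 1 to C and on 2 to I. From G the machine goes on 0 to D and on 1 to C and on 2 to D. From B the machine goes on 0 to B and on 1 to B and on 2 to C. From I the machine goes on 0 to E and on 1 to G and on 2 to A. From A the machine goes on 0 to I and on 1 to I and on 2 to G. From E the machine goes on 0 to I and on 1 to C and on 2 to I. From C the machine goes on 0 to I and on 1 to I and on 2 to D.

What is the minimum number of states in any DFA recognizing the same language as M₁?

4

First remove the unreachable states {B,F,H}; 6 states remain.
Initial partition by acceptance: {E} | {A,C,D,G,I}.
Refine {A,C,D,G,I} on symbol 0: members go to different blocks, giving {A,C,D,G} and {I}.
On input 0, block {A,C,D,G} splits into {A,C} and {D,G}.
No further refinement is possible. Final partition (4 blocks): {E} | {A,C} | {I} | {D,G}.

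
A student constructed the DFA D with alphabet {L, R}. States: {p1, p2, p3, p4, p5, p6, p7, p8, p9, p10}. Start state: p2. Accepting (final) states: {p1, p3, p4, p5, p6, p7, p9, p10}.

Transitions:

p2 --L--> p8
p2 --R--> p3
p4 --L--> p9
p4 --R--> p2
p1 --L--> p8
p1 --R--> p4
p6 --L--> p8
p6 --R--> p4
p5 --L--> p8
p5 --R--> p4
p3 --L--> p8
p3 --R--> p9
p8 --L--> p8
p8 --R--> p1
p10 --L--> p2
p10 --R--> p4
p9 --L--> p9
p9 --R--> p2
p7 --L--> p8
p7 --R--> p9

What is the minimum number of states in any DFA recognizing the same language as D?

3

Reachable states from the start: {p1,p2,p3,p4,p8,p9}. Unreachable: {p5,p6,p7,p10} — drop them.
P0 = {p1,p3,p4,p9} | {p2,p8}.
On input L, block {p1,p3,p4,p9} splits into {p1,p3} and {p4,p9}.
Stable partition: {p1,p3} | {p2,p8} | {p4,p9} — 3 equivalence classes.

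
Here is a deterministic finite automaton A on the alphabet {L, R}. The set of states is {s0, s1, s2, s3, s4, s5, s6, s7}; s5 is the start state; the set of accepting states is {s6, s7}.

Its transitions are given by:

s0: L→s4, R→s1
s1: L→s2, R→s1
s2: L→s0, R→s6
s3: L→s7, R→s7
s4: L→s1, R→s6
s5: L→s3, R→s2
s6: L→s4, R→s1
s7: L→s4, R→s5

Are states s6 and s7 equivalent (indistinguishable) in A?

No

P0 = {s6,s7} | {s0,s1,s2,s3,s4,s5}.
Split {s0,s1,s2,s3,s4,s5} by δ(·,L) → {s0,s1,s2,s4,s5} and {s3}.
On input L, block {s0,s1,s2,s4,s5} splits into {s0,s1,s2,s4} and {s5}.
On input R, block {s6,s7} splits into {s6} and {s7}.
Refine {s0,s1,s2,s4} on symbol R: members go to different blocks, giving {s0,s1} and {s2,s4}.
The partition is now stable with 6 blocks: {s6} | {s0,s1} | {s3} | {s5} | {s7} | {s2,s4}.
s6 and s7 end up in different blocks, so they are distinguishable. For instance, the string 'RLL' is accepted from only s7.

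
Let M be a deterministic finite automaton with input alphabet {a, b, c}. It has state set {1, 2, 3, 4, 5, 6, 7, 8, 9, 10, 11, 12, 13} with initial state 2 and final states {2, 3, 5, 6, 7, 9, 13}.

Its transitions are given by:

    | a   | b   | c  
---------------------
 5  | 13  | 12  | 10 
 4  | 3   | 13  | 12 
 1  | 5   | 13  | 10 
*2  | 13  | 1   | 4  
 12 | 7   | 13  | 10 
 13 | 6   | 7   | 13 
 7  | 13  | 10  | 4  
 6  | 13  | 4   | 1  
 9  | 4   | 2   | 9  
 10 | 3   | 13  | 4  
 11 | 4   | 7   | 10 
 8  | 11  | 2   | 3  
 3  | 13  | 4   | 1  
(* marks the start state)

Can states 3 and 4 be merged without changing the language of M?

No

Reachable states from the start: {1,2,3,4,5,6,7,10,12,13}. Unreachable: {8,9,11} — drop them.
Start with accepting vs non-accepting: {2,3,5,6,7,13} | {1,4,10,12}.
On input b, block {2,3,5,6,7,13} splits into {2,3,5,6,7} and {13}.
Stable partition: {2,3,5,6,7} | {1,4,10,12} | {13} — 3 equivalence classes.
3 and 4 end up in different blocks, so they are distinguishable. For instance, the string 'ε' is accepted from only 3.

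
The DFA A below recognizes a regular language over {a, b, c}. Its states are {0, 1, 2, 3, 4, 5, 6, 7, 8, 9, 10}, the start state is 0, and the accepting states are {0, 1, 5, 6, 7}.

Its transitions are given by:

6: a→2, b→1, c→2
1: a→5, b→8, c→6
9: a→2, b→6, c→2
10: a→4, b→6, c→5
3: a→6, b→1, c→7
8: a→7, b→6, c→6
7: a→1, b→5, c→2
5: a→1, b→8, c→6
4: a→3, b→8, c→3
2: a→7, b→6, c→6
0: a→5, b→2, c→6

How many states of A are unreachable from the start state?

No path from 0 leads to 3, 4, 9, 10; the other 7 states are all reachable.

4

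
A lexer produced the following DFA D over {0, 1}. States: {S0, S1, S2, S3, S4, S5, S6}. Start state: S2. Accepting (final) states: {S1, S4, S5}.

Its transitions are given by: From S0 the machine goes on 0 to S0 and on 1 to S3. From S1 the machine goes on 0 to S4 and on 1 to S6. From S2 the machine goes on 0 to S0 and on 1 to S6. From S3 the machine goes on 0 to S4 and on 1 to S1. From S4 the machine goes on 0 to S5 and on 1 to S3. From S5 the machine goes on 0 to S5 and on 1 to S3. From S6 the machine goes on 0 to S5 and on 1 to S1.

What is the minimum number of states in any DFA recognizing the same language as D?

3

Initial partition by acceptance: {S1,S4,S5} | {S0,S2,S3,S6}.
Split {S0,S2,S3,S6} by δ(·,0) → {S0,S2} and {S3,S6}.
Stable partition: {S1,S4,S5} | {S0,S2} | {S3,S6} — 3 equivalence classes.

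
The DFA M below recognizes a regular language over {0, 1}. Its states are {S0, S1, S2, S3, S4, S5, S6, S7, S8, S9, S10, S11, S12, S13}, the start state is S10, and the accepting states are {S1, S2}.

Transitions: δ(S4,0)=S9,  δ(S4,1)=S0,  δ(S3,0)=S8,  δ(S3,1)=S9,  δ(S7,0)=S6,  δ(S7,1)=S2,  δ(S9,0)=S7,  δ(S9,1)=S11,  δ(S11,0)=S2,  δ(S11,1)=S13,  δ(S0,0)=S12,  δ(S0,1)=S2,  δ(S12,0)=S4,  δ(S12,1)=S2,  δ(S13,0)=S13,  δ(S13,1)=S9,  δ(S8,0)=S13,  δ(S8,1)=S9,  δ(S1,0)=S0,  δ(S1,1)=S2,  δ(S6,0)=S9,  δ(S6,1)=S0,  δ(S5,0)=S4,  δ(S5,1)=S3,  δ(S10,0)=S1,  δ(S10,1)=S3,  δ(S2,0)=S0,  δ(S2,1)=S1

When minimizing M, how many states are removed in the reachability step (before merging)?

No path from S10 leads to S5; the other 13 states are all reachable.

1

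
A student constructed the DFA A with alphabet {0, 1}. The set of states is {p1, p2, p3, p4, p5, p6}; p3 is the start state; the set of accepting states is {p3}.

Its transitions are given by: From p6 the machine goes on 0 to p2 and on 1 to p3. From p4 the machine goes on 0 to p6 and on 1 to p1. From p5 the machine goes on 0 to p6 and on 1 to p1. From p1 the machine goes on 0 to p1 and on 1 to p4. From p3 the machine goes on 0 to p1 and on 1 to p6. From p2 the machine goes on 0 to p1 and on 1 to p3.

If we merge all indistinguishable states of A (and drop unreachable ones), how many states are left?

Reachable states from the start: {p1,p2,p3,p4,p6}. Unreachable: {p5} — drop them.
Start with accepting vs non-accepting: {p3} | {p1,p2,p4,p6}.
On input 1, block {p1,p2,p4,p6} splits into {p1,p4} and {p2,p6}.
Refine {p1,p4} on symbol 0: members go to different blocks, giving {p1} and {p4}.
On input 0, block {p2,p6} splits into {p2} and {p6}.
No further refinement is possible. Final partition (5 blocks): {p3} | {p1} | {p2} | {p4} | {p6}.

5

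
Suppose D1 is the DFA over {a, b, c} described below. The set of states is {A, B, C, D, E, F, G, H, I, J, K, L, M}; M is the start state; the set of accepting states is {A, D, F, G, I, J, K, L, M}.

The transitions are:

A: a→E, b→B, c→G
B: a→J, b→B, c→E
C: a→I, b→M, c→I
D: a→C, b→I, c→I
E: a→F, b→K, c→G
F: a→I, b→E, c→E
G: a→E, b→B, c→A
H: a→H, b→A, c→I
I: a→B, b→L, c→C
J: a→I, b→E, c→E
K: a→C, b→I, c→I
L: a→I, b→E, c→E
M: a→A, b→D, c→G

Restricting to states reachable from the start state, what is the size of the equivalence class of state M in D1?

Reachable states from the start: {A,B,C,D,E,F,G,I,J,K,L,M}. Unreachable: {H} — drop them.
Start with accepting vs non-accepting: {A,D,F,G,I,J,K,L,M} | {B,C,E}.
Refine {A,D,F,G,I,J,K,L,M} on symbol a: members go to different blocks, giving {A,D,G,I,K} and {F,J,L,M}.
Split {A,D,G,I,K} by δ(·,b) → {A,G} and {D,K} and {I}.
On input a, block {B,C,E} splits into {B,E} and {C}.
Split {B,E} by δ(·,b) → {B} and {E}.
Split {F,J,L,M} by δ(·,a) → {F,J,L} and {M}.
Stable partition: {A,G} | {B} | {F,J,L} | {D,K} | {I} | {C} | {E} | {M} — 8 equivalence classes.
State M belongs to the block {M}, which has 1 states.

1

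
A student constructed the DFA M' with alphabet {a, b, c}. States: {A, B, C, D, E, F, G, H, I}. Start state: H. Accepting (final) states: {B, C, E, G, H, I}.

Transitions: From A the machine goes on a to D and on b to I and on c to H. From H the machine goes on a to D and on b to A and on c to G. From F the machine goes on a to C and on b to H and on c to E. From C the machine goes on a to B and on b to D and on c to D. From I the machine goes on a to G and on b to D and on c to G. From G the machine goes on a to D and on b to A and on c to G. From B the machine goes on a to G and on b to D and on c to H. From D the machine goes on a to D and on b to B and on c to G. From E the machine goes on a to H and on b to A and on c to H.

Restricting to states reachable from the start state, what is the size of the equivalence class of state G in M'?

2

First remove the unreachable states {C,E,F}; 6 states remain.
Initial partition by acceptance: {B,G,H,I} | {A,D}.
Split {B,G,H,I} by δ(·,a) → {B,I} and {G,H}.
The partition is now stable with 3 blocks: {B,I} | {A,D} | {G,H}.
State G belongs to the block {G,H}, which has 2 states.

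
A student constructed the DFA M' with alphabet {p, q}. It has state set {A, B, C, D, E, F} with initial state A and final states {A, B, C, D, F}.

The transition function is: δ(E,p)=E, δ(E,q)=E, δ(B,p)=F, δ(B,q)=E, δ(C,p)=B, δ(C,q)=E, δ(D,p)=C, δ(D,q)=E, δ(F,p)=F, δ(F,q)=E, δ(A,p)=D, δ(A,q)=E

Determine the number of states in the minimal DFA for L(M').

P0 = {A,B,C,D,F} | {E}.
The partition is now stable with 2 blocks: {A,B,C,D,F} | {E}.

2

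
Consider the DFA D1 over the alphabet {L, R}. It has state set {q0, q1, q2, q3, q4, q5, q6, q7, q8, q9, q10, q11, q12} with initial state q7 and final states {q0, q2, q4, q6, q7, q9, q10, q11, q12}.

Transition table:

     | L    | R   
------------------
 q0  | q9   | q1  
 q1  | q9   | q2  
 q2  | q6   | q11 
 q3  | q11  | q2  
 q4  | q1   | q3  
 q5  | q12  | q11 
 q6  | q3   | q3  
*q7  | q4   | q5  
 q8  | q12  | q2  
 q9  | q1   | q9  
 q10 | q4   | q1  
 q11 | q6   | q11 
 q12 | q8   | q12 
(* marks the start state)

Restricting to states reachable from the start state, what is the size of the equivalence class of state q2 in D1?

States {q0,q10} cannot be reached from the start state, so discard them.
P0 = {q2,q4,q6,q7,q9,q11,q12} | {q1,q3,q5,q8}.
Split {q2,q4,q6,q7,q9,q11,q12} by δ(·,L) → {q4,q6,q9,q12} and {q2,q7,q11}.
Split {q4,q6,q9,q12} by δ(·,R) → {q4,q6} and {q9,q12}.
On input L, block {q1,q3,q5,q8} splits into {q1,q5,q8} and {q3}.
Split {q4,q6} by δ(·,L) → {q4} and {q6}.
Split {q2,q7,q11} by δ(·,L) → {q2,q11} and {q7}.
No further refinement is possible. Final partition (7 blocks): {q4} | {q1,q5,q8} | {q2,q11} | {q9,q12} | {q3} | {q6} | {q7}.
State q2 belongs to the block {q2,q11}, which has 2 states.

2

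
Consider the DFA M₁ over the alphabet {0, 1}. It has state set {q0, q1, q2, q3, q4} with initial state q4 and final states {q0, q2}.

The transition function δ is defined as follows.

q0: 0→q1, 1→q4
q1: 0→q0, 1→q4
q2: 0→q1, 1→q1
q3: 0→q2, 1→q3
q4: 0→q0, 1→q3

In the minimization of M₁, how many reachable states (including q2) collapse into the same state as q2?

2

Initial partition by acceptance: {q0,q2} | {q1,q3,q4}.
Stable partition: {q0,q2} | {q1,q3,q4} — 2 equivalence classes.
The equivalence class containing q2 is {q0,q2}, of size 2.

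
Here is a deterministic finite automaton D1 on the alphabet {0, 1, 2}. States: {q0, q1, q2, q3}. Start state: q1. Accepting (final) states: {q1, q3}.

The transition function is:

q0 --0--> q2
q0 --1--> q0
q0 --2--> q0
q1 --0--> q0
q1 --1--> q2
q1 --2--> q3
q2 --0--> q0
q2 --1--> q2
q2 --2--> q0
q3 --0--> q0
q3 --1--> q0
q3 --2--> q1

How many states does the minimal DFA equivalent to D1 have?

2

Initial partition by acceptance: {q1,q3} | {q0,q2}.
Stable partition: {q1,q3} | {q0,q2} — 2 equivalence classes.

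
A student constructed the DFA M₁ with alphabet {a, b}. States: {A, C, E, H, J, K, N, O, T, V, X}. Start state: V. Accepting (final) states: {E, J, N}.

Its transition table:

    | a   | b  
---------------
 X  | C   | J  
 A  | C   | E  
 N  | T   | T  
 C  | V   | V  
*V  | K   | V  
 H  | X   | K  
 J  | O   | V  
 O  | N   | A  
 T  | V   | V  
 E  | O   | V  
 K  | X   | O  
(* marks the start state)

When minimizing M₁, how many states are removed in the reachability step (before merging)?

BFS from V reaches {A, C, E, J, K, N, O, T, V, X}; the 1 state(s) H are never visited.

1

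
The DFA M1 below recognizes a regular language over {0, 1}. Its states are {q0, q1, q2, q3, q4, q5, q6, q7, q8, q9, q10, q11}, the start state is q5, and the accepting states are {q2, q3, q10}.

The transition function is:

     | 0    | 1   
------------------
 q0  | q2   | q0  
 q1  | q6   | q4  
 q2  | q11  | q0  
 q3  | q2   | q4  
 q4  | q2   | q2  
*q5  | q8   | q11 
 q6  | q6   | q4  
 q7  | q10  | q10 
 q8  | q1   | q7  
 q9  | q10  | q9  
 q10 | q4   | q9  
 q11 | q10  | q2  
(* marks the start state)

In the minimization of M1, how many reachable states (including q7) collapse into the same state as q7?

3

Reachable states from the start: {q0,q1,q2,q4,q5,q6,q7,q8,q9,q10,q11}. Unreachable: {q3} — drop them.
P0 = {q2,q10} | {q0,q1,q4,q5,q6,q7,q8,q9,q11}.
Refine {q0,q1,q4,q5,q6,q7,q8,q9,q11} on symbol 0: members go to different blocks, giving {q0,q4,q7,q9,q11} and {q1,q5,q6,q8}.
On input 1, block {q0,q4,q7,q9,q11} splits into {q4,q7,q11} and {q0,q9}.
Stable partition: {q2,q10} | {q4,q7,q11} | {q1,q5,q6,q8} | {q0,q9} — 4 equivalence classes.
The equivalence class containing q7 is {q4,q7,q11}, of size 3.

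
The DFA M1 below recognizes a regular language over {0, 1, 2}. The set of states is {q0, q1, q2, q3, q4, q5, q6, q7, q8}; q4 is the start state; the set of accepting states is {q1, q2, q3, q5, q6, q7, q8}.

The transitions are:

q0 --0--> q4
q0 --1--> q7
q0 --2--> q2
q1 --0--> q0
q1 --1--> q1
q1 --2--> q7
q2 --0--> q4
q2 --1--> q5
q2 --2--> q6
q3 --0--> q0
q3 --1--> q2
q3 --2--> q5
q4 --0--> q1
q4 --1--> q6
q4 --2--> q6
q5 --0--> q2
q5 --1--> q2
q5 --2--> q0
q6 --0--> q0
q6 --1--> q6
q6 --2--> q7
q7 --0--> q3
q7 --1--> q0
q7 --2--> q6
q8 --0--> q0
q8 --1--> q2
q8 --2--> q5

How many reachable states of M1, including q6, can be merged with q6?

Reachable states from the start: {q0,q1,q2,q3,q4,q5,q6,q7}. Unreachable: {q8} — drop them.
Initial partition by acceptance: {q1,q2,q3,q5,q6,q7} | {q0,q4}.
Split {q1,q2,q3,q5,q6,q7} by δ(·,0) → {q1,q2,q3,q6} and {q5,q7}.
Split {q1,q2,q3,q6} by δ(·,1) → {q1,q3,q6} and {q2}.
On input 1, block {q1,q3,q6} splits into {q1,q6} and {q3}.
Split {q0,q4} by δ(·,0) → {q0} and {q4}.
Refine {q5,q7} on symbol 0: members go to different blocks, giving {q5} and {q7}.
Stable partition: {q1,q6} | {q0} | {q5} | {q2} | {q3} | {q4} | {q7} — 7 equivalence classes.
State q6 belongs to the block {q1,q6}, which has 2 states.

2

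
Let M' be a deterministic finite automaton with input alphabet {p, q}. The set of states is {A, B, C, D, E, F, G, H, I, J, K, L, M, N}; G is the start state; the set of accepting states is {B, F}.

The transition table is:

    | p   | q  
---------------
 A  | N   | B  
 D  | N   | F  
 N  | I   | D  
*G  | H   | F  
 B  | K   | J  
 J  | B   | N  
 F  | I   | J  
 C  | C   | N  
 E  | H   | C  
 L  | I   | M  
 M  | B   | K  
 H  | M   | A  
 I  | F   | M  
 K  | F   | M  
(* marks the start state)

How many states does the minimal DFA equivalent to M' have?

5

First remove the unreachable states {C,E,L}; 11 states remain.
Initial partition by acceptance: {B,F} | {A,D,G,H,I,J,K,M,N}.
Split {A,D,G,H,I,J,K,M,N} by δ(·,p) → {A,D,G,H,N} and {I,J,K,M}.
On input p, block {A,D,G,H,N} splits into {A,D,G} and {H,N}.
On input q, block {I,J,K,M} splits into {I,K,M} and {J}.
The partition is now stable with 5 blocks: {B,F} | {A,D,G} | {I,K,M} | {H,N} | {J}.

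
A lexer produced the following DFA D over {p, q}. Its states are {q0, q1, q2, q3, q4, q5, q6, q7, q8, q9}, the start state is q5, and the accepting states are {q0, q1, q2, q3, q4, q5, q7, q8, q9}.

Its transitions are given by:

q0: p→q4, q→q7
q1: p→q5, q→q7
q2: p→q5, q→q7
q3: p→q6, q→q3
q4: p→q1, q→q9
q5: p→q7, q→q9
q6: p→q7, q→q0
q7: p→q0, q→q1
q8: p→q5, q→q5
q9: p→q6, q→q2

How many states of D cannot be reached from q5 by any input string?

BFS from q5 reaches {q0, q1, q2, q4, q5, q6, q7, q9}; the 2 state(s) q3, q8 are never visited.

2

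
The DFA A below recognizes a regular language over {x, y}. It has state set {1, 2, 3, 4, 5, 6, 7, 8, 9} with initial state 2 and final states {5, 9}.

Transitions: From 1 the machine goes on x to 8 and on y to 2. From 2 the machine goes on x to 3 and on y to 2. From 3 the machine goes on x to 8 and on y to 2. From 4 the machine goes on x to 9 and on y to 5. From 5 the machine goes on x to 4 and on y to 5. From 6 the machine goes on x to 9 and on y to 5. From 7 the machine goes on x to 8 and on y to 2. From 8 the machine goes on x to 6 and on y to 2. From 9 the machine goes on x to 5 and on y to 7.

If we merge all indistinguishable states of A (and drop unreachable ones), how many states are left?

Reachable states from the start: {2,3,4,5,6,7,8,9}. Unreachable: {1} — drop them.
Initial partition by acceptance: {5,9} | {2,3,4,6,7,8}.
Refine {5,9} on symbol x: members go to different blocks, giving {5} and {9}.
Split {2,3,4,6,7,8} by δ(·,x) → {2,3,7,8} and {4,6}.
Refine {2,3,7,8} on symbol x: members go to different blocks, giving {2,3,7} and {8}.
On input x, block {2,3,7} splits into {3,7} and {2}.
Stable partition: {5} | {3,7} | {9} | {4,6} | {8} | {2} — 6 equivalence classes.

6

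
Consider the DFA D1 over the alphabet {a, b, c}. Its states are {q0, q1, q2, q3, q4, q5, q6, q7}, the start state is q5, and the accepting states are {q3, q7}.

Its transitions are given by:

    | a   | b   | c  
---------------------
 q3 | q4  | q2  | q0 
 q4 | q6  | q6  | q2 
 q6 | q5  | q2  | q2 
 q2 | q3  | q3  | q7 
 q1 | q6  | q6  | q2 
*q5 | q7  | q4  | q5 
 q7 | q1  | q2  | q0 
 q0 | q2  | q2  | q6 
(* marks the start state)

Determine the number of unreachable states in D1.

0

Exploring from q5, all states are eventually visited, so none are unreachable.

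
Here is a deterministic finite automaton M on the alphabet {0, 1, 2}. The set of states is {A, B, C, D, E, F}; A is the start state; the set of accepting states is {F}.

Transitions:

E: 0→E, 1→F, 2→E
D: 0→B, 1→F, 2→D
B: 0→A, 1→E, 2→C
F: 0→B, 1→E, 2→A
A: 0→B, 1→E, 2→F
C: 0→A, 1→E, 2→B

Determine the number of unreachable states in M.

Starting at A and following transitions, the reachable set is {A, B, C, E, F}. That leaves D unreachable — 1 in total.

1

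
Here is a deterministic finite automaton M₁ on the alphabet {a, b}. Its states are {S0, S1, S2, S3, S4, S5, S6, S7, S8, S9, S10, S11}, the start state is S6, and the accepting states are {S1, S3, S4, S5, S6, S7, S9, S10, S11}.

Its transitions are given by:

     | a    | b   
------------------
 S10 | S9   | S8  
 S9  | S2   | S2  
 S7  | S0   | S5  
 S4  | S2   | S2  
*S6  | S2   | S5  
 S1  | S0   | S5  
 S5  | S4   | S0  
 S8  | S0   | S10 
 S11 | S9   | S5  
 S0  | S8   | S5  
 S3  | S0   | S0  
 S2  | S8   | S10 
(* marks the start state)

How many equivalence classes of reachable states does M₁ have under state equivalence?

Reachable states from the start: {S0,S2,S4,S5,S6,S8,S9,S10}. Unreachable: {S1,S3,S7,S11} — drop them.
Initial partition by acceptance: {S4,S5,S6,S9,S10} | {S0,S2,S8}.
Split {S4,S5,S6,S9,S10} by δ(·,a) → {S4,S6,S9} and {S5,S10}.
Refine {S4,S6,S9} on symbol b: members go to different blocks, giving {S4,S9} and {S6}.
No further refinement is possible. Final partition (4 blocks): {S4,S9} | {S0,S2,S8} | {S5,S10} | {S6}.

4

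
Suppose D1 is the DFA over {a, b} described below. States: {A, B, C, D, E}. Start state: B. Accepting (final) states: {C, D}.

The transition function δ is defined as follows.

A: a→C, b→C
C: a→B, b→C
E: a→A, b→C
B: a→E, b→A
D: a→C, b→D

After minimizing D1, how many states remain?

4

States {D} cannot be reached from the start state, so discard them.
P0 = {C} | {A,B,E}.
On input a, block {A,B,E} splits into {B,E} and {A}.
On input a, block {B,E} splits into {B} and {E}.
The partition is now stable with 4 blocks: {C} | {B} | {A} | {E}.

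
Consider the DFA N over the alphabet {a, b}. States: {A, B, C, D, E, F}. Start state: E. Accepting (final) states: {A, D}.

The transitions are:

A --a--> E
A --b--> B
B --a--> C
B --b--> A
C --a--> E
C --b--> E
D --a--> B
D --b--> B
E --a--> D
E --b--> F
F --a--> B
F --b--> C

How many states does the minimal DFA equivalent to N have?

6

All states are reachable from the start state.
Start with accepting vs non-accepting: {A,D} | {B,C,E,F}.
Refine {B,C,E,F} on symbol a: members go to different blocks, giving {B,C,F} and {E}.
On input a, block {A,D} splits into {A} and {D}.
Refine {B,C,F} on symbol a: members go to different blocks, giving {B,F} and {C}.
Split {B,F} by δ(·,a) → {B} and {F}.
Stable partition: {A} | {B} | {E} | {D} | {C} | {F} — 6 equivalence classes.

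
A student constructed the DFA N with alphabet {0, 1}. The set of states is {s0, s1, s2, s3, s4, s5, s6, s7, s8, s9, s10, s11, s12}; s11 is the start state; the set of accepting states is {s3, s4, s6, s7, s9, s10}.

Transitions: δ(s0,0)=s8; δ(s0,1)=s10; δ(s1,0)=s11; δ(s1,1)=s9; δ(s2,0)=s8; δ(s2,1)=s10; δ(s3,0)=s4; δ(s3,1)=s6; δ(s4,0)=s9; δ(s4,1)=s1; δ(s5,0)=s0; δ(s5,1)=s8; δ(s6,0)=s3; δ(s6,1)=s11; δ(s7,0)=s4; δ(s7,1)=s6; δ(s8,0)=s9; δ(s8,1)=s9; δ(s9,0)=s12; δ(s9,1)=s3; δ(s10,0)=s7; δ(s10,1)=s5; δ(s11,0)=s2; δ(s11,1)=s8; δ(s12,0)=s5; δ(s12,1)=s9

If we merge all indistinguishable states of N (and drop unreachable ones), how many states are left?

8

All states are reachable from the start state.
P0 = {s3,s4,s6,s7,s9,s10} | {s0,s1,s2,s5,s8,s11,s12}.
On input 0, block {s3,s4,s6,s7,s9,s10} splits into {s3,s4,s6,s7,s10} and {s9}.
On input 0, block {s3,s4,s6,s7,s10} splits into {s3,s6,s7,s10} and {s4}.
Split {s3,s6,s7,s10} by δ(·,0) → {s3,s7} and {s6,s10}.
Split {s0,s1,s2,s5,s8,s11,s12} by δ(·,0) → {s0,s1,s2,s5,s11,s12} and {s8}.
Split {s0,s1,s2,s5,s11,s12} by δ(·,0) → {s1,s5,s11,s12} and {s0,s2}.
Split {s1,s5,s11,s12} by δ(·,0) → {s1,s12} and {s5,s11}.
Stable partition: {s3,s7} | {s1,s12} | {s9} | {s4} | {s6,s10} | {s8} | {s0,s2} | {s5,s11} — 8 equivalence classes.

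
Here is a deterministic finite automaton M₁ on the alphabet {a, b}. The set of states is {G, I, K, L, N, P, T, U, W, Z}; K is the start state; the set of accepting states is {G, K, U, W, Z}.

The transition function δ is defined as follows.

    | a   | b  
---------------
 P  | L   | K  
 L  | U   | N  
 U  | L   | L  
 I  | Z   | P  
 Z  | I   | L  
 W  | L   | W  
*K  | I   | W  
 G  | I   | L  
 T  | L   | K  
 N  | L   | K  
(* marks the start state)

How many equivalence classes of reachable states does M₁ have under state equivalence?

4

States {G,T} cannot be reached from the start state, so discard them.
Start with accepting vs non-accepting: {K,U,W,Z} | {I,L,N,P}.
Split {K,U,W,Z} by δ(·,b) → {K,W} and {U,Z}.
Refine {I,L,N,P} on symbol a: members go to different blocks, giving {N,P} and {I,L}.
The partition is now stable with 4 blocks: {K,W} | {N,P} | {U,Z} | {I,L}.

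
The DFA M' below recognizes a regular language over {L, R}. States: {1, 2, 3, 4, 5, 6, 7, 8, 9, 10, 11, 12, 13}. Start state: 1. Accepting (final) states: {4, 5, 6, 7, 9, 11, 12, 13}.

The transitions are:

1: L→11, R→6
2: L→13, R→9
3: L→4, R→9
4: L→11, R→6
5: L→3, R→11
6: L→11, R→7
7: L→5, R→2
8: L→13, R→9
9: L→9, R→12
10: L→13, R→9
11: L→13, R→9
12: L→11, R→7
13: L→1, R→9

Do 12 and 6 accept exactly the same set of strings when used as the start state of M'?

Reachable states from the start: {1,2,3,4,5,6,7,9,11,12,13}. Unreachable: {8,10} — drop them.
Initial partition by acceptance: {4,5,6,7,9,11,12,13} | {1,2,3}.
Split {4,5,6,7,9,11,12,13} by δ(·,L) → {4,6,7,9,11,12} and {5,13}.
Split {4,6,7,9,11,12} by δ(·,L) → {4,6,9,12} and {7,11}.
Refine {4,6,9,12} on symbol L: members go to different blocks, giving {4,6,12} and {9}.
Split {4,6,12} by δ(·,R) → {6,12} and {4}.
Split {1,2,3} by δ(·,L) → {1} and {2} and {3}.
On input L, block {5,13} splits into {5} and {13}.
On input L, block {7,11} splits into {7} and {11}.
No further refinement is possible. Final partition (10 blocks): {6,12} | {1} | {5} | {7} | {9} | {4} | {2} | {3} | {13} | {11}.
12 and 6 lie in the same block of the stable partition, so they are equivalent — no string distinguishes them.

Yes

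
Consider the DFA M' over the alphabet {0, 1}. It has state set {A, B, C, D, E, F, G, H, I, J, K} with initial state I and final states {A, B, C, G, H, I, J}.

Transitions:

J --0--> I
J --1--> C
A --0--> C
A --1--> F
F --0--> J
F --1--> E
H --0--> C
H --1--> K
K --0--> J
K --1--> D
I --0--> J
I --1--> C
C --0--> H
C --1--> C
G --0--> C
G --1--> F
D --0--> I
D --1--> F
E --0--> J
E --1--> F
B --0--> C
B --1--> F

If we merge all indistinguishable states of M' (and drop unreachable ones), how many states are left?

Reachable states from the start: {C,D,E,F,H,I,J,K}. Unreachable: {A,B,G} — drop them.
Initial partition by acceptance: {C,H,I,J} | {D,E,F,K}.
Split {C,H,I,J} by δ(·,1) → {C,I,J} and {H}.
On input 0, block {C,I,J} splits into {I,J} and {C}.
Stable partition: {I,J} | {D,E,F,K} | {H} | {C} — 4 equivalence classes.

4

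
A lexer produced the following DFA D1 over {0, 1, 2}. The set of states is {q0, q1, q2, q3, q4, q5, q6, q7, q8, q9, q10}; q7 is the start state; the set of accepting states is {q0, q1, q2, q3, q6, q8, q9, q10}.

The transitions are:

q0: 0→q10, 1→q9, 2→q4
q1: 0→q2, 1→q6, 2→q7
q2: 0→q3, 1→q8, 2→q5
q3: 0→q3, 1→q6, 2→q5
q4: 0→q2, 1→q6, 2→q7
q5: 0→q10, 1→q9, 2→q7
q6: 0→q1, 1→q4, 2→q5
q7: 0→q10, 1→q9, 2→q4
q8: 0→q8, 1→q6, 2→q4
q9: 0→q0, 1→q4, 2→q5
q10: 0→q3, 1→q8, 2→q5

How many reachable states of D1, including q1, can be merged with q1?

Every state is reachable, so we keep all 11.
Start with accepting vs non-accepting: {q0,q1,q2,q3,q6,q8,q9,q10} | {q4,q5,q7}.
Refine {q0,q1,q2,q3,q6,q8,q9,q10} on symbol 1: members go to different blocks, giving {q0,q1,q2,q3,q8,q10} and {q6,q9}.
Split {q0,q1,q2,q3,q8,q10} by δ(·,1) → {q0,q1,q3,q8} and {q2,q10}.
Refine {q0,q1,q3,q8} on symbol 0: members go to different blocks, giving {q0,q1} and {q3,q8}.
Stable partition: {q0,q1} | {q4,q5,q7} | {q6,q9} | {q2,q10} | {q3,q8} — 5 equivalence classes.
The equivalence class containing q1 is {q0,q1}, of size 2.

2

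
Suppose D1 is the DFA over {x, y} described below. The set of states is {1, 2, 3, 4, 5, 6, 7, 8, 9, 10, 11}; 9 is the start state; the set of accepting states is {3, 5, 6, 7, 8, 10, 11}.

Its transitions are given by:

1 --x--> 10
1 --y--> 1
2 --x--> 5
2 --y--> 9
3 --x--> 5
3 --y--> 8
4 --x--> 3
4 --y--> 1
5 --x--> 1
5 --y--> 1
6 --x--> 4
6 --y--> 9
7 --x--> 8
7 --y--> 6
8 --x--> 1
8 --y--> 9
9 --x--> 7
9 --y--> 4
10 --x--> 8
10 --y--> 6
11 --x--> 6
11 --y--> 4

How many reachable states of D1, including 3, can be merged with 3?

First remove the unreachable states {2,11}; 9 states remain.
Initial partition by acceptance: {3,5,6,7,8,10} | {1,4,9}.
On input x, block {3,5,6,7,8,10} splits into {3,7,10} and {5,6,8}.
The partition is now stable with 3 blocks: {3,7,10} | {1,4,9} | {5,6,8}.
State 3 belongs to the block {3,7,10}, which has 3 states.

3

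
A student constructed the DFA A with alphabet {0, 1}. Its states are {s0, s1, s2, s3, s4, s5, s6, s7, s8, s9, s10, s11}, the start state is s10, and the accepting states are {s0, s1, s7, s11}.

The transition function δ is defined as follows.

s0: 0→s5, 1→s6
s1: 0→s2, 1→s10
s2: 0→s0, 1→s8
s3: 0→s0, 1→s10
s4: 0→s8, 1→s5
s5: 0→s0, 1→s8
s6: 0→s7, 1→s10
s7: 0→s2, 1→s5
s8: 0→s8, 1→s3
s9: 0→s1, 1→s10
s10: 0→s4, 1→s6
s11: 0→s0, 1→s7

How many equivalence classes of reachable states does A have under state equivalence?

3

Reachable states from the start: {s0,s2,s3,s4,s5,s6,s7,s8,s10}. Unreachable: {s1,s9,s11} — drop them.
Start with accepting vs non-accepting: {s0,s7} | {s2,s3,s4,s5,s6,s8,s10}.
Split {s2,s3,s4,s5,s6,s8,s10} by δ(·,0) → {s2,s3,s5,s6} and {s4,s8,s10}.
No further refinement is possible. Final partition (3 blocks): {s0,s7} | {s2,s3,s5,s6} | {s4,s8,s10}.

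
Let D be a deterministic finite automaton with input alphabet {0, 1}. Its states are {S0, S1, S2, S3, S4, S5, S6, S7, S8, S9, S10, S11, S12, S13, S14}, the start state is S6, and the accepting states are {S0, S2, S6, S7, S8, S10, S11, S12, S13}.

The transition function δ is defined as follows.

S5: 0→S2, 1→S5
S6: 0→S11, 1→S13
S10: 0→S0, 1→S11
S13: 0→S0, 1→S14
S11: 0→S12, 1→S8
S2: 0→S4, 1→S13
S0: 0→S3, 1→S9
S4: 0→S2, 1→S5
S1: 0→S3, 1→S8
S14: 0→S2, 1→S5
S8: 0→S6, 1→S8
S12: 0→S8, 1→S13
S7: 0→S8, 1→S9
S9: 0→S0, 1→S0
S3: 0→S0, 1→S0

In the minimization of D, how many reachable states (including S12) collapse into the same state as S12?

Reachable states from the start: {S0,S2,S3,S4,S5,S6,S8,S9,S11,S12,S13,S14}. Unreachable: {S1,S7,S10} — drop them.
P0 = {S0,S2,S6,S8,S11,S12,S13} | {S3,S4,S5,S9,S14}.
Split {S0,S2,S6,S8,S11,S12,S13} by δ(·,0) → {S6,S8,S11,S12,S13} and {S0,S2}.
On input 0, block {S6,S8,S11,S12,S13} splits into {S6,S8,S11,S12} and {S13}.
Refine {S6,S8,S11,S12} on symbol 1: members go to different blocks, giving {S6,S12} and {S8,S11}.
On input 1, block {S3,S4,S5,S9,S14} splits into {S4,S5,S14} and {S3,S9}.
Refine {S0,S2} on symbol 0: members go to different blocks, giving {S0} and {S2}.
The partition is now stable with 7 blocks: {S6,S12} | {S4,S5,S14} | {S0} | {S13} | {S8,S11} | {S3,S9} | {S2}.
State S12 belongs to the block {S6,S12}, which has 2 states.

2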